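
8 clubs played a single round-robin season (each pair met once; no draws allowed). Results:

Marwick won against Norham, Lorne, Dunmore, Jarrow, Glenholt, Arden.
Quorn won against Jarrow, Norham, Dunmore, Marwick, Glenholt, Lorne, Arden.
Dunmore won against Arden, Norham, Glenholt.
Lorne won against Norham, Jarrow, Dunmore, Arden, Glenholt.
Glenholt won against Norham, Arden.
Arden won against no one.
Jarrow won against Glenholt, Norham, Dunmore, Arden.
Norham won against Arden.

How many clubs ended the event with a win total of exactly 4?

1

Win totals: Jarrow 4, Glenholt 2, Marwick 6, Quorn 7, Lorne 5, Dunmore 3, Norham 1, Arden 0.
Exactly 4: Jarrow — 1 club.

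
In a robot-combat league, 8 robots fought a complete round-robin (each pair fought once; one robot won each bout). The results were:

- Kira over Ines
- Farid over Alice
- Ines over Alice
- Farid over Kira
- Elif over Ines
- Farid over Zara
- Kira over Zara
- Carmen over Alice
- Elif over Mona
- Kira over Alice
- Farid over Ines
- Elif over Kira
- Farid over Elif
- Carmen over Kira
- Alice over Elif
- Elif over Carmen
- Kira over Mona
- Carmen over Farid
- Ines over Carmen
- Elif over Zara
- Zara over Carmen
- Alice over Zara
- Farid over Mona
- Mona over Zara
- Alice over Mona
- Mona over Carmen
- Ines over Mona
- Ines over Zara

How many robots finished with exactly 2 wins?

Win totals: Elif 5, Ines 4, Zara 1, Farid 6, Mona 2, Kira 4, Alice 3, Carmen 3.
Exactly 2: Mona — 1 robot.

1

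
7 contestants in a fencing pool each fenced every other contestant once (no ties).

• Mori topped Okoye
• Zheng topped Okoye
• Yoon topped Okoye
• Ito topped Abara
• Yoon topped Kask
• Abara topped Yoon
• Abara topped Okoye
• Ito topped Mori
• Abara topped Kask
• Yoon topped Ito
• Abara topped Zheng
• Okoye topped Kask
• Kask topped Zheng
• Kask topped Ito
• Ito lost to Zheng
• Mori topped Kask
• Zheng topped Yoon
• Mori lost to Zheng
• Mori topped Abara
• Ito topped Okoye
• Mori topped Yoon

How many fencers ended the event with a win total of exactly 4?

3

Win totals: Mori 4, Kask 2, Okoye 1, Yoon 3, Abara 4, Ito 3, Zheng 4.
Exactly 4: Mori, Abara, Zheng — 3 fencers.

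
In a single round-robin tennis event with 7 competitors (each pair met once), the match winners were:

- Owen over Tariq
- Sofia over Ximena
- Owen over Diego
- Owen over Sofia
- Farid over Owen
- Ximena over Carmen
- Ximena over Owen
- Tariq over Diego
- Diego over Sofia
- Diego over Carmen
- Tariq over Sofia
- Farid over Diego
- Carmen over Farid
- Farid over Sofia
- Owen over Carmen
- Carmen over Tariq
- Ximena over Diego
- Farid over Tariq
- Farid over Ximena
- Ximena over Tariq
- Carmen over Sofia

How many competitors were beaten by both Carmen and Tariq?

1

Carmen beat: Tariq, Farid, Sofia.
Tariq beat: Diego, Sofia.
Both beat: Sofia — 1.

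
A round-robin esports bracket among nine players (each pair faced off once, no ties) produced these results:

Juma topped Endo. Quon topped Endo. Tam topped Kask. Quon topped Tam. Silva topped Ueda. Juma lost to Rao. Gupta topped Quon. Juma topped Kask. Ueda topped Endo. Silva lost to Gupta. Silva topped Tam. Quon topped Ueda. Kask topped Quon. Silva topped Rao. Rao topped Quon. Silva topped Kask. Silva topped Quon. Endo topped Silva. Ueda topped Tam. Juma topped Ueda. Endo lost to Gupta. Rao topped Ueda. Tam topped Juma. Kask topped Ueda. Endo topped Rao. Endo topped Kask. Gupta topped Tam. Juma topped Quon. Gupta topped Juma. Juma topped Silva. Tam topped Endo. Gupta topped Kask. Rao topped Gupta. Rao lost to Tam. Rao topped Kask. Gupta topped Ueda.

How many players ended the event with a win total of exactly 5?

3

Win totals: Quon 3, Endo 3, Gupta 7, Silva 5, Rao 5, Tam 4, Kask 2, Ueda 2, Juma 5.
Exactly 5: Silva, Rao, Juma — 3 players.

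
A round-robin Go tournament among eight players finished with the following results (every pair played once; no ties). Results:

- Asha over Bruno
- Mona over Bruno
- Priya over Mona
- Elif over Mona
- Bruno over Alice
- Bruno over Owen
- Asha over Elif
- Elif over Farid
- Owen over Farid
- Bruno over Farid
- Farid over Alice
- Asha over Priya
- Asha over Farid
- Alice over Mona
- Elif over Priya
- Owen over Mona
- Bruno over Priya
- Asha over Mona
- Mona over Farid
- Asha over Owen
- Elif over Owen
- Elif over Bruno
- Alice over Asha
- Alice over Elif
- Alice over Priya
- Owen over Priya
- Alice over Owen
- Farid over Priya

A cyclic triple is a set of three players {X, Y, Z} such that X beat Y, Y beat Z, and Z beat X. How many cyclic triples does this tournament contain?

10

Win totals: Alice 5, Owen 3, Elif 5, Priya 1, Farid 2, Mona 2, Bruno 4, Asha 6.
A player with w wins dominates both others in C(w,2) triples; summing gives 10 + 3 + 10 + 0 + 1 + 1 + 6 + 15 = 46 transitive triples.
Total triples C(8,3) = 56, so cyclic triples = 56 − 46 = 10.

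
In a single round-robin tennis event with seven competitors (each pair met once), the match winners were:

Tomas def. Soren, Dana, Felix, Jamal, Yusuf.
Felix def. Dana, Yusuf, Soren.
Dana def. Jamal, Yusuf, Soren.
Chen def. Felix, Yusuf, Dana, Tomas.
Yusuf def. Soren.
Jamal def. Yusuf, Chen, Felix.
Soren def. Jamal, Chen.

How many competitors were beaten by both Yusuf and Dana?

Yusuf beat: Soren.
Dana beat: Yusuf, Jamal, Soren.
Both beat: Soren — 1.

1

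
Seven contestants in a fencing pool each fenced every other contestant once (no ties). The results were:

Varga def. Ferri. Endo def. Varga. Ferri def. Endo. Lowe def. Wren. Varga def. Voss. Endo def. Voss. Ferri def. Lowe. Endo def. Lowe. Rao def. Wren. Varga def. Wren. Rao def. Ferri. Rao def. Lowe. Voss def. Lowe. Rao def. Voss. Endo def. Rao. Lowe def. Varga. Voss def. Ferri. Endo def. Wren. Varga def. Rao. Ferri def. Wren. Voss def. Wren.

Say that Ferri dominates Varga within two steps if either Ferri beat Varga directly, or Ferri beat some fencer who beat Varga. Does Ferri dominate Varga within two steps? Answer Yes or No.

Yes

Ferri did not beat Varga directly.
Ferri beat Endo, Wren, Lowe. Of those, Endo beat Varga.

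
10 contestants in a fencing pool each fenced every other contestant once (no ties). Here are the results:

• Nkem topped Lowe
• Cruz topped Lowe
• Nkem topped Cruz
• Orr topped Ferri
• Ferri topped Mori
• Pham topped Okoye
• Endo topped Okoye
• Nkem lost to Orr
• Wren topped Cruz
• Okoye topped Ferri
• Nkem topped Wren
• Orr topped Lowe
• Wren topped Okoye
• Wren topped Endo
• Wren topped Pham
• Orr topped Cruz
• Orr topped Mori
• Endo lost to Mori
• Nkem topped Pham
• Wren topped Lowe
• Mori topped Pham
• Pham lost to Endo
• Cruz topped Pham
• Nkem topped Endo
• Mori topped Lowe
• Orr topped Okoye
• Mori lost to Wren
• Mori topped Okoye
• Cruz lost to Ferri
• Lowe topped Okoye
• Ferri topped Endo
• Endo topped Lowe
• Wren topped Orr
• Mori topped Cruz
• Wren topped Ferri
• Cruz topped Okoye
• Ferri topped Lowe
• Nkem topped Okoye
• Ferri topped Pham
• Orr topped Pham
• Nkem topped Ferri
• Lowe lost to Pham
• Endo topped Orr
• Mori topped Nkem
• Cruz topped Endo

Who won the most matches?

Win totals: Okoye 1, Lowe 1, Pham 2, Cruz 4, Endo 4, Nkem 7, Orr 7, Ferri 5, Wren 8, Mori 6.
Wren leads with 8 wins (next highest: 7).

Wren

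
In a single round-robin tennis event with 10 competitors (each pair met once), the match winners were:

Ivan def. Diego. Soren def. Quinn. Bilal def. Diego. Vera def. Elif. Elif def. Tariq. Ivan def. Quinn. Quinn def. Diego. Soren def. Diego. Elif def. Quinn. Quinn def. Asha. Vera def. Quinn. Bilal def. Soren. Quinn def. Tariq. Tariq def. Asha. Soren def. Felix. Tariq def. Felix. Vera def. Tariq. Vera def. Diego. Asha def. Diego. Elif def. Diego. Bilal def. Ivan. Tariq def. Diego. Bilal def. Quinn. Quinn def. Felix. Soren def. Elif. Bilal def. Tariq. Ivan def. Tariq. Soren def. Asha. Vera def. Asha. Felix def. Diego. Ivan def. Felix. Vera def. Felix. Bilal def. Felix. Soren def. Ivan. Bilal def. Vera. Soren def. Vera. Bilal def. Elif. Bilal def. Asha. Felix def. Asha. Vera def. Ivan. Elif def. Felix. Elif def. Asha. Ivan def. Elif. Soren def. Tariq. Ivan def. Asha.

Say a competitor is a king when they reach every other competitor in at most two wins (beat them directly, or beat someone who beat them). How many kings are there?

Elif cannot reach Ivan, Soren, Vera, Bilal in two steps.
Asha cannot reach Elif, Ivan, Felix, Soren, Vera, Bilal, Quinn, Tariq in two steps.
Ivan cannot reach Soren, Vera, Bilal in two steps.
Felix cannot reach Elif, Ivan, Soren, Vera, Bilal, Quinn, Tariq in two steps.
Soren cannot reach Bilal in two steps.
Vera cannot reach Soren, Bilal in two steps.
Bilal reaches everyone (king).
Diego cannot reach Elif, Asha, Ivan, Felix, Soren, Vera, Bilal, Quinn, Tariq in two steps.
Quinn cannot reach Elif, Ivan, Soren, Vera, Bilal in two steps.
Tariq cannot reach Elif, Ivan, Soren, Vera, Bilal, Quinn in two steps.
Kings: Bilal — 1.

1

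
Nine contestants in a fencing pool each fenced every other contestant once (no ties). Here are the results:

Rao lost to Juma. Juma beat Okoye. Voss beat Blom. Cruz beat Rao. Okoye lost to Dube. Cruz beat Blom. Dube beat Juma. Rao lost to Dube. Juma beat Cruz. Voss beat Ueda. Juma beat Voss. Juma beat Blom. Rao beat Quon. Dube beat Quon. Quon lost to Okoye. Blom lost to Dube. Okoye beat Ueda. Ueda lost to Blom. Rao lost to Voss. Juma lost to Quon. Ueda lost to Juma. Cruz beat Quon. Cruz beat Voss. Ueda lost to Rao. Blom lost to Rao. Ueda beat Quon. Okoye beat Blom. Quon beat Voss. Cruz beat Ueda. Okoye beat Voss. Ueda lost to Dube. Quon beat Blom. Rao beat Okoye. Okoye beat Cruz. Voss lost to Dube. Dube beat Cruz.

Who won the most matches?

Dube

Win totals: Ueda 1, Quon 3, Dube 8, Blom 1, Voss 3, Juma 6, Okoye 5, Cruz 5, Rao 4.
Dube leads with 8 wins (next highest: 6).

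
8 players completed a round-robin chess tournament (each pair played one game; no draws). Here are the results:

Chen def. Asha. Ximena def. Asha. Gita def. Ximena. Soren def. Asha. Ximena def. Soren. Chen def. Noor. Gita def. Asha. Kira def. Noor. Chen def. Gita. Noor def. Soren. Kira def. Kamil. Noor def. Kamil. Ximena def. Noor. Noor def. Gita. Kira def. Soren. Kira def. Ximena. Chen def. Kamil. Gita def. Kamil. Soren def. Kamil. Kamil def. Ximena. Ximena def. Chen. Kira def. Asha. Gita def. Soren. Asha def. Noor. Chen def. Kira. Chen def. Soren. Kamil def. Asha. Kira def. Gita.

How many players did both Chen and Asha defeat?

Chen beat: Kamil, Noor, Gita, Kira, Soren, Asha.
Asha beat: Noor.
Both beat: Noor — 1.

1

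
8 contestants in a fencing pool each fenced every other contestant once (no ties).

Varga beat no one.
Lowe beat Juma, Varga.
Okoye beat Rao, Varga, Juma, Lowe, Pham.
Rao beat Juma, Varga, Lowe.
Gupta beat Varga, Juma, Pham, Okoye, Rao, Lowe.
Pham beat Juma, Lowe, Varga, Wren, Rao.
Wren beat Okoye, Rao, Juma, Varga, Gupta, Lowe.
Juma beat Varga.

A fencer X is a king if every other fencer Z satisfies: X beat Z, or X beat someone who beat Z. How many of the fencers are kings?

3

Varga cannot reach Wren, Juma, Lowe, Rao, Pham, Gupta, Okoye in two steps.
Wren reaches everyone (king).
Juma cannot reach Wren, Lowe, Rao, Pham, Gupta, Okoye in two steps.
Lowe cannot reach Wren, Rao, Pham, Gupta, Okoye in two steps.
Rao cannot reach Wren, Pham, Gupta, Okoye in two steps.
Pham reaches everyone (king).
Gupta reaches everyone (king).
Okoye cannot reach Gupta in two steps.
Kings: Wren, Pham, Gupta — 3.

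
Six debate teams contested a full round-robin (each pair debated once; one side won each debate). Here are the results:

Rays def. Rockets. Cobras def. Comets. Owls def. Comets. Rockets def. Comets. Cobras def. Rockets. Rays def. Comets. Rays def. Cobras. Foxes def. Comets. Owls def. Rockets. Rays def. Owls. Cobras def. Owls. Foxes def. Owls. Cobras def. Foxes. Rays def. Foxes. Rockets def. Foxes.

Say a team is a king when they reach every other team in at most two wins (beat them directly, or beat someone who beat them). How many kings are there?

Rockets cannot reach Rays, Cobras in two steps.
Rays reaches everyone (king).
Cobras cannot reach Rays in two steps.
Comets cannot reach Rockets, Rays, Cobras, Owls, Foxes in two steps.
Owls cannot reach Rays, Cobras in two steps.
Foxes cannot reach Rays, Cobras in two steps.
Kings: Rays — 1.

1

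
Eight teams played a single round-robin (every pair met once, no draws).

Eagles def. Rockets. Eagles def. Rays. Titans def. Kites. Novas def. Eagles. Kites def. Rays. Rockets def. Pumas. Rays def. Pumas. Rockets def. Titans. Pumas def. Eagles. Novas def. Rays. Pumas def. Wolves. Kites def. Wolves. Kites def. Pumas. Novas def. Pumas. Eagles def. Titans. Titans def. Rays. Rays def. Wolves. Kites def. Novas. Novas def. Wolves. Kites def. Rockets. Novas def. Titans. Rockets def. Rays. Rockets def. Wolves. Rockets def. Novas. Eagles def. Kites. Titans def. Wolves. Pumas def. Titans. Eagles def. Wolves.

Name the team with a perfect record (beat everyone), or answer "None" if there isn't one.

Highest win total is Rockets with 5 (out of 7 possible).
Rockets lost to Kites, Eagles, so no team went undefeated.

None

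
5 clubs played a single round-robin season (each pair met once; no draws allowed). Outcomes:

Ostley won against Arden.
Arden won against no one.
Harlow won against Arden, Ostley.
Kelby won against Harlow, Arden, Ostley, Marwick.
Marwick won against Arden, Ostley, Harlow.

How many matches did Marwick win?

3

Marwick's results: beat Arden, Harlow, Ostley; lost to Kelby.
That is 3 wins.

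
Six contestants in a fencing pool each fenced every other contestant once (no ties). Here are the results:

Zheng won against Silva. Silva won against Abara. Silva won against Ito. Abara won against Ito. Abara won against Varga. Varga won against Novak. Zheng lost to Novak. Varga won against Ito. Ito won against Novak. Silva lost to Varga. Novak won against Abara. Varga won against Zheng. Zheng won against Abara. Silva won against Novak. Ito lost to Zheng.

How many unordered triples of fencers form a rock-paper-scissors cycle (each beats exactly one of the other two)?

6

Win totals: Zheng 3, Novak 2, Silva 3, Abara 2, Varga 4, Ito 1.
A fencer with w wins dominates both others in C(w,2) triples; summing gives 3 + 1 + 3 + 1 + 6 + 0 = 14 transitive triples.
Total triples C(6,3) = 20, so cyclic triples = 20 − 14 = 6.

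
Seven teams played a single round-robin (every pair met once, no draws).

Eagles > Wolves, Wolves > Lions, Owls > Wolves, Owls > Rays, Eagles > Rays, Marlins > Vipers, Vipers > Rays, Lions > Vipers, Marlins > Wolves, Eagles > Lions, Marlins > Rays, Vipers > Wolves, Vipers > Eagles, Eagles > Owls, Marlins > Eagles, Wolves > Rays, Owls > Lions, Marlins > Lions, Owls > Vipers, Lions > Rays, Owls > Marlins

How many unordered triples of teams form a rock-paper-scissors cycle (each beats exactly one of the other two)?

4

Win totals: Lions 2, Marlins 5, Vipers 3, Eagles 4, Owls 5, Rays 0, Wolves 2.
A team with w wins dominates both others in C(w,2) triples; summing gives 1 + 10 + 3 + 6 + 10 + 0 + 1 = 31 transitive triples.
Total triples C(7,3) = 35, so cyclic triples = 35 − 31 = 4.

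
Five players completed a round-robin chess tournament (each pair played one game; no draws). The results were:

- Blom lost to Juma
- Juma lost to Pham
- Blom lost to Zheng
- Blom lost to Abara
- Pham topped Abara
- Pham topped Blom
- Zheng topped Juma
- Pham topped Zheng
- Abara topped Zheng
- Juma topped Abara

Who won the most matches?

Pham

Win totals: Pham 4, Blom 0, Zheng 2, Juma 2, Abara 2.
Pham leads with 4 wins (next highest: 2).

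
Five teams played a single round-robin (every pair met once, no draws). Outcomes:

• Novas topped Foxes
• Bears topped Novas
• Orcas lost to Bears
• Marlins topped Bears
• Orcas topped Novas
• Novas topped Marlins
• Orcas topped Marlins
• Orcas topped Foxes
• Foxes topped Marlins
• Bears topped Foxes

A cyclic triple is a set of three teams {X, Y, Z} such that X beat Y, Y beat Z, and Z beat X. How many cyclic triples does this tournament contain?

3

Of the C(5,3) = 10 triples, the cyclic ones are: {Foxes, Marlins, Bears}; {Orcas, Marlins, Bears}; {Novas, Marlins, Bears}.
That is 3.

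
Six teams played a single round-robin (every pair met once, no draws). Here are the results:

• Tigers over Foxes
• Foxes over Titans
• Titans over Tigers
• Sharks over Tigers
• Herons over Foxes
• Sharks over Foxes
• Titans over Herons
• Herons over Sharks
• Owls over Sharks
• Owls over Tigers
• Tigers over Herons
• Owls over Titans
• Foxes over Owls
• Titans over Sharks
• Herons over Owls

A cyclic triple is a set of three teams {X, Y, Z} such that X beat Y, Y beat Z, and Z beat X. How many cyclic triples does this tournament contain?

8

Of the C(6,3) = 20 triples, the cyclic ones are: {Herons, Tigers, Sharks}; {Herons, Tigers, Owls}; {Herons, Foxes, Titans}; {Herons, Owls, Titans}; {Tigers, Foxes, Owls}; {Tigers, Foxes, Titans}; {Sharks, Foxes, Owls}; {Sharks, Foxes, Titans}.
That is 8.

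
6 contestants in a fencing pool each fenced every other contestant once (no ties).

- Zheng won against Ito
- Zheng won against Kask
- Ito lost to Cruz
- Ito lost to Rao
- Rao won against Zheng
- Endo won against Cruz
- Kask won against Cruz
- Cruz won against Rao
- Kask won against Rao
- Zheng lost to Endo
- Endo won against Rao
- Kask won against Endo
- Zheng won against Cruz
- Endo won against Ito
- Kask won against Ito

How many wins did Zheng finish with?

Zheng's results: beat Kask, Cruz, Ito; lost to Rao, Endo.
That is 3 wins.

3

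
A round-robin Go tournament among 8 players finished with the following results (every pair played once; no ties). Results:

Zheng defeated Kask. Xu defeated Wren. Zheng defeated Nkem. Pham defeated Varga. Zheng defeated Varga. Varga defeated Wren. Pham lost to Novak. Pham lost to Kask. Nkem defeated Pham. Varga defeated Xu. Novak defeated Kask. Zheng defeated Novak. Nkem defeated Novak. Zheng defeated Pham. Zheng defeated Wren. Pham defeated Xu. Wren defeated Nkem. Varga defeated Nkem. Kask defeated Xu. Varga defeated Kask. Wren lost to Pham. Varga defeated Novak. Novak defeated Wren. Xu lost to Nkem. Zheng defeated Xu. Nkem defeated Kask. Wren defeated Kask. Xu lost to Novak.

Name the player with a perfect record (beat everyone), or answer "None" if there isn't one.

Zheng

Zheng has 7 wins out of 7 opponents — a perfect record.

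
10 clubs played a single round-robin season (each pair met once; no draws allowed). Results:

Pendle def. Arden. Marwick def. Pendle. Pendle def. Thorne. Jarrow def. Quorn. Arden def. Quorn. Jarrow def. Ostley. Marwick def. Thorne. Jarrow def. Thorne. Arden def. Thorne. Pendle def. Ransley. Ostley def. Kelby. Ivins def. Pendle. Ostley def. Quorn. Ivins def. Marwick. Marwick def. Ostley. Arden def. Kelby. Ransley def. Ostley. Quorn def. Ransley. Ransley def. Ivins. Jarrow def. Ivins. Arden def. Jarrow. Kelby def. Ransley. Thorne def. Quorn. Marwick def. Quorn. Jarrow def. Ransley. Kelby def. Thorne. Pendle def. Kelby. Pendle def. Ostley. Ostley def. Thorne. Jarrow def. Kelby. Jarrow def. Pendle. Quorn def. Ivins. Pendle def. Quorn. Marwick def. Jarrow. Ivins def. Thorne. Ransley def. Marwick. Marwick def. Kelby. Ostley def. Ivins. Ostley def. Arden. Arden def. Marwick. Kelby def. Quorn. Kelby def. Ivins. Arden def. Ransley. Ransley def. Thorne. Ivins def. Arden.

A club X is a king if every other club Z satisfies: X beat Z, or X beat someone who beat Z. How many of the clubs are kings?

Ivins reaches everyone (king).
Quorn cannot reach Jarrow, Kelby in two steps.
Thorne cannot reach Marwick, Pendle, Arden, Jarrow, Kelby, Ostley in two steps.
Marwick reaches everyone (king).
Pendle reaches everyone (king).
Arden reaches everyone (king).
Jarrow reaches everyone (king).
Ransley reaches everyone (king).
Kelby cannot reach Jarrow in two steps.
Ostley reaches everyone (king).
Kings: Ivins, Marwick, Pendle, Arden, Jarrow, Ransley, Ostley — 7.

7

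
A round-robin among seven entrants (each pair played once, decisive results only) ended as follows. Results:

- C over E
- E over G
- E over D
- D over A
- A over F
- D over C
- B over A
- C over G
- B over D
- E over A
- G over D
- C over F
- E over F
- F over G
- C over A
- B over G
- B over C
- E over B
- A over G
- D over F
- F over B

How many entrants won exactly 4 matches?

2

Win totals: A 2, B 4, C 4, D 3, E 5, F 2, G 1.
Exactly 4: B, C — 2 entrants.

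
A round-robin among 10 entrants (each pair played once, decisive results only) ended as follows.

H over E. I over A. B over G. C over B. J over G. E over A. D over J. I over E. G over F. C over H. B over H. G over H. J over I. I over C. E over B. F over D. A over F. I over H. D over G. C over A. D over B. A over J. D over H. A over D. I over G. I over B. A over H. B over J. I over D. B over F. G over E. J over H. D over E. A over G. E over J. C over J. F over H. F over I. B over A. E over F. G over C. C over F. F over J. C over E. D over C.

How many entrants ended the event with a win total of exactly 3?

1

Win totals: A 5, B 5, C 6, D 6, E 4, F 4, G 4, H 1, I 7, J 3.
Exactly 3: J — 1 entrant.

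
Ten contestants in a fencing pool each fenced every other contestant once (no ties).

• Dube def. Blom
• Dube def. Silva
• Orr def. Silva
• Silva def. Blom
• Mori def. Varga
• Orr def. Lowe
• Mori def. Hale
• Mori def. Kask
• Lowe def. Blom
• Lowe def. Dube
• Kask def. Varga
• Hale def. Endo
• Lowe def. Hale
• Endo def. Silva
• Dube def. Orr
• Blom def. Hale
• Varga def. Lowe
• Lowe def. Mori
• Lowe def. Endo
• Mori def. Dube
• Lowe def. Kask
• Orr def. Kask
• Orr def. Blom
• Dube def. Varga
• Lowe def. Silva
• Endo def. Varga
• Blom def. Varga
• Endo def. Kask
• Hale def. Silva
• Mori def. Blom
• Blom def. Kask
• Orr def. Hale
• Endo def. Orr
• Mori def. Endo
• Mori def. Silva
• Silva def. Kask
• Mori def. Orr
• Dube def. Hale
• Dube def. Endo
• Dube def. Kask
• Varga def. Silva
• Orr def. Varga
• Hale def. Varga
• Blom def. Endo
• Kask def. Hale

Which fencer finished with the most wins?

Win totals: Lowe 7, Kask 2, Silva 2, Blom 4, Hale 3, Endo 4, Mori 8, Orr 6, Dube 7, Varga 2.
Mori leads with 8 wins (next highest: 7).

Mori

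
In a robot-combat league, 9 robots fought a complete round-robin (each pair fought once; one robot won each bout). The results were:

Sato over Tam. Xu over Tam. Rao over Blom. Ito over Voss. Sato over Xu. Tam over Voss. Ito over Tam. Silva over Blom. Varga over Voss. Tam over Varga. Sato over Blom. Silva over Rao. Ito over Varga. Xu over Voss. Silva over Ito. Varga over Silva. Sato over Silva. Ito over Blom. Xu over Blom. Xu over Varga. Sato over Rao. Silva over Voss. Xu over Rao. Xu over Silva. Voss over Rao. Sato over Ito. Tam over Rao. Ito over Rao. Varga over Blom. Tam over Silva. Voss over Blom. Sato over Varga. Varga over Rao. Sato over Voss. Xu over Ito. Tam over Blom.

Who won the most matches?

Sato

Win totals: Tam 5, Sato 8, Silva 4, Blom 0, Rao 1, Varga 4, Ito 5, Voss 2, Xu 7.
Sato leads with 8 wins (next highest: 7).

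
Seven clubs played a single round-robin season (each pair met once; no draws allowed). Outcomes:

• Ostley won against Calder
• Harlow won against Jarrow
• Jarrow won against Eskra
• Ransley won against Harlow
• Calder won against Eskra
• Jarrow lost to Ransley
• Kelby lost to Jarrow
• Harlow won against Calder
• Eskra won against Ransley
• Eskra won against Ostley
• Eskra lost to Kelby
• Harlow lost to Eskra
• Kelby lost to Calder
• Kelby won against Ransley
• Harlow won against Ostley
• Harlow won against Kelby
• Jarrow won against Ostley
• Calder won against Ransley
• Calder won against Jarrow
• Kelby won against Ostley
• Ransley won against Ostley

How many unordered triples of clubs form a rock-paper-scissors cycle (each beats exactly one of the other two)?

Win totals: Kelby 3, Jarrow 3, Calder 4, Ransley 3, Ostley 1, Eskra 3, Harlow 4.
A club with w wins dominates both others in C(w,2) triples; summing gives 3 + 3 + 6 + 3 + 0 + 3 + 6 = 24 transitive triples.
Total triples C(7,3) = 35, so cyclic triples = 35 − 24 = 11.

11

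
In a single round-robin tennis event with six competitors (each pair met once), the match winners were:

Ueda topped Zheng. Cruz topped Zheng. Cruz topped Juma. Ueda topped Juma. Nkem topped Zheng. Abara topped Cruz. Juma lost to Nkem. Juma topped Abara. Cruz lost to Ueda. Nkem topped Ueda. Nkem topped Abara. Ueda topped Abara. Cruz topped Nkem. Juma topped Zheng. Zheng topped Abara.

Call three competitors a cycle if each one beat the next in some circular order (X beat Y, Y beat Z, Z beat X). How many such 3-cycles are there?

4

Of the C(6,3) = 20 triples, the cyclic ones are: {Juma, Cruz, Abara}; {Ueda, Cruz, Nkem}; {Cruz, Nkem, Abara}; {Cruz, Zheng, Abara}.
That is 4.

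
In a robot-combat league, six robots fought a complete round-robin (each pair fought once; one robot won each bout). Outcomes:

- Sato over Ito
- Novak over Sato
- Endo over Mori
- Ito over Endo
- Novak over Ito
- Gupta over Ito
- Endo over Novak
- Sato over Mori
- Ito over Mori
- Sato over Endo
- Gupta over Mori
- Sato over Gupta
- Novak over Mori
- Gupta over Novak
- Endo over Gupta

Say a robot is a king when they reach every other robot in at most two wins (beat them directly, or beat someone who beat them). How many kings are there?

Novak reaches everyone (king).
Sato reaches everyone (king).
Gupta reaches everyone (king).
Mori cannot reach Novak, Sato, Gupta, Endo, Ito in two steps.
Endo reaches everyone (king).
Ito cannot reach Sato in two steps.
Kings: Novak, Sato, Gupta, Endo — 4.

4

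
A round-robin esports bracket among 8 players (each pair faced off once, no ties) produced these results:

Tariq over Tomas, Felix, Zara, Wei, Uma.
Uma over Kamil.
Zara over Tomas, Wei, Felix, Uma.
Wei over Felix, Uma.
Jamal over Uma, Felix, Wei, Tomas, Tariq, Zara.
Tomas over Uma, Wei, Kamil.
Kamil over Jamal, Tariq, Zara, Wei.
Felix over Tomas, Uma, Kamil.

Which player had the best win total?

Win totals: Tariq 5, Zara 4, Felix 3, Jamal 6, Wei 2, Kamil 4, Uma 1, Tomas 3.
Jamal leads with 6 wins (next highest: 5).

Jamal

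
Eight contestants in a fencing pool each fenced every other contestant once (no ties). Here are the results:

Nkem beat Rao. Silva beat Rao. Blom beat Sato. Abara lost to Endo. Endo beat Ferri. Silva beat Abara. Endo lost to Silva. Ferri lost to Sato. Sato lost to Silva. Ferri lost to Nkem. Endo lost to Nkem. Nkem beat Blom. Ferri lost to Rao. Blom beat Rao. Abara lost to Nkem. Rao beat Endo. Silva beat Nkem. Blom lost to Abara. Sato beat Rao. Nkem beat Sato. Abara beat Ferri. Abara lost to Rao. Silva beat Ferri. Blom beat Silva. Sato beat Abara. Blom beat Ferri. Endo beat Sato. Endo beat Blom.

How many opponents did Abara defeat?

Abara's results: beat Blom, Ferri; lost to Silva, Nkem, Rao, Endo, Sato.
That is 2 wins.

2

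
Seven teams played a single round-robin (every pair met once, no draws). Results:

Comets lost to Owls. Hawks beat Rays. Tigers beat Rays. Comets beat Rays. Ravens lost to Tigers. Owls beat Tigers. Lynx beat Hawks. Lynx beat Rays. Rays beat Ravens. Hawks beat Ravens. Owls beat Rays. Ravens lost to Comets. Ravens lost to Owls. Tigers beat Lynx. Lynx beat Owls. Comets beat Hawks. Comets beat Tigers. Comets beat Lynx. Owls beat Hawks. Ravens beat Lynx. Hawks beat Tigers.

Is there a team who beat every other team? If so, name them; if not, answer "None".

None

Highest win total is Owls with 5 (out of 6 possible).
Owls lost to Lynx, so no team went undefeated.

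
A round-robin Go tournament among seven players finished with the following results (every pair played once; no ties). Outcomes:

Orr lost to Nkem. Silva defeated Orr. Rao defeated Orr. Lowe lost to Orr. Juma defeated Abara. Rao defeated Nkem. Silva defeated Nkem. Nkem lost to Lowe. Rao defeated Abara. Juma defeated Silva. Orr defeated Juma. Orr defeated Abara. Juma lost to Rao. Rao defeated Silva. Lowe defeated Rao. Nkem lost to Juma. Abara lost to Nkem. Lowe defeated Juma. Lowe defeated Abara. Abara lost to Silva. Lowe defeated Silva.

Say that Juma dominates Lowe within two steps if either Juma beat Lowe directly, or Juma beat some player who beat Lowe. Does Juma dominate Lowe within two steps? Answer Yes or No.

No

Juma did not beat Lowe directly.
Juma beat Nkem, Abara, Silva, but each of them lost to Lowe. No two-step path.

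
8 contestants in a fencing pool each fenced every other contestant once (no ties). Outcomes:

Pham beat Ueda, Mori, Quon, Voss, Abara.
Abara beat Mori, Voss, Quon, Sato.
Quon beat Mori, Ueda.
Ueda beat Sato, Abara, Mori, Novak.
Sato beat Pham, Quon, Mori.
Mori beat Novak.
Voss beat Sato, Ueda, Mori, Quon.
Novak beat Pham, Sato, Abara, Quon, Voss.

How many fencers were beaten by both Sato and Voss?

Sato beat: Mori, Quon, Pham.
Voss beat: Sato, Mori, Quon, Ueda.
Both beat: Mori, Quon — 2.

2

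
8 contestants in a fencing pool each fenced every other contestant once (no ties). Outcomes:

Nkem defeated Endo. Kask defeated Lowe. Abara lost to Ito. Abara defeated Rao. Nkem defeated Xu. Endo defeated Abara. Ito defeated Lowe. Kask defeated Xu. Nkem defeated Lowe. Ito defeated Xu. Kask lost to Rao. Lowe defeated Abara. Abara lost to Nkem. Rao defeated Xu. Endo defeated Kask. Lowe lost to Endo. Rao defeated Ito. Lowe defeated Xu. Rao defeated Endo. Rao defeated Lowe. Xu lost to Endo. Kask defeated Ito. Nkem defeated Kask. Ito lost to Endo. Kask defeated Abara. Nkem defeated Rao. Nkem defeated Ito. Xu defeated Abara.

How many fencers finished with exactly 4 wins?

Win totals: Xu 1, Ito 3, Nkem 7, Abara 1, Rao 5, Endo 5, Lowe 2, Kask 4.
Exactly 4: Kask — 1 fencer.

1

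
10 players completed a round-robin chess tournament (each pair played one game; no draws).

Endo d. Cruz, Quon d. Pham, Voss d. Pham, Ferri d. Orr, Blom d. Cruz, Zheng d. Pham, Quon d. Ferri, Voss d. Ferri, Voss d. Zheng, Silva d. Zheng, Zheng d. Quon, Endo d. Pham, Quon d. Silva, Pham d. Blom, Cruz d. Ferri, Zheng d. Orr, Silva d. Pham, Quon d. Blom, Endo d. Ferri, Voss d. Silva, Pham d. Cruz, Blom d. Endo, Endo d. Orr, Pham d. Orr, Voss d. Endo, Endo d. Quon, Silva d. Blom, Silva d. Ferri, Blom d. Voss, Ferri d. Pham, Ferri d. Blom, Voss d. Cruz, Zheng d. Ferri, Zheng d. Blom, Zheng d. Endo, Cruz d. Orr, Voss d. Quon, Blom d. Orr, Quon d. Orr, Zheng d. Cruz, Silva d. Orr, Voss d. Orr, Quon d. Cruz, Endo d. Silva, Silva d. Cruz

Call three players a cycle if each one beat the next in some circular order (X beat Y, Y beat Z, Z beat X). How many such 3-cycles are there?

Win totals: Quon 6, Cruz 2, Pham 3, Ferri 3, Endo 6, Voss 8, Silva 6, Zheng 7, Orr 0, Blom 4.
A player with w wins dominates both others in C(w,2) triples; summing gives 15 + 1 + 3 + 3 + 15 + 28 + 15 + 21 + 0 + 6 = 107 transitive triples.
Total triples C(10,3) = 120, so cyclic triples = 120 − 107 = 13.

13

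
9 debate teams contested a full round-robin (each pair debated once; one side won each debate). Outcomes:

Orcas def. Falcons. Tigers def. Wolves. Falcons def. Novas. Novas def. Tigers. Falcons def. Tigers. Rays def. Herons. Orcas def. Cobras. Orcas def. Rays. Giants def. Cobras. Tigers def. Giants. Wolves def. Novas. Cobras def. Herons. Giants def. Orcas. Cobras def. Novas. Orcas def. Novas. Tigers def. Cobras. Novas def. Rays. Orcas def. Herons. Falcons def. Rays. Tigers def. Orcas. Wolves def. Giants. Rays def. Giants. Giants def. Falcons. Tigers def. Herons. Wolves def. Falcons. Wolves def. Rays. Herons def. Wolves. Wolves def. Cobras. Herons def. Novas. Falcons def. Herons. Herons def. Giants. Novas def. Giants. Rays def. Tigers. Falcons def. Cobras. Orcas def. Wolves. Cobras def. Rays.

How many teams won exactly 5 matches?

3

Win totals: Rays 3, Cobras 3, Giants 3, Orcas 6, Tigers 5, Novas 3, Herons 3, Falcons 5, Wolves 5.
Exactly 5: Tigers, Falcons, Wolves — 3 teams.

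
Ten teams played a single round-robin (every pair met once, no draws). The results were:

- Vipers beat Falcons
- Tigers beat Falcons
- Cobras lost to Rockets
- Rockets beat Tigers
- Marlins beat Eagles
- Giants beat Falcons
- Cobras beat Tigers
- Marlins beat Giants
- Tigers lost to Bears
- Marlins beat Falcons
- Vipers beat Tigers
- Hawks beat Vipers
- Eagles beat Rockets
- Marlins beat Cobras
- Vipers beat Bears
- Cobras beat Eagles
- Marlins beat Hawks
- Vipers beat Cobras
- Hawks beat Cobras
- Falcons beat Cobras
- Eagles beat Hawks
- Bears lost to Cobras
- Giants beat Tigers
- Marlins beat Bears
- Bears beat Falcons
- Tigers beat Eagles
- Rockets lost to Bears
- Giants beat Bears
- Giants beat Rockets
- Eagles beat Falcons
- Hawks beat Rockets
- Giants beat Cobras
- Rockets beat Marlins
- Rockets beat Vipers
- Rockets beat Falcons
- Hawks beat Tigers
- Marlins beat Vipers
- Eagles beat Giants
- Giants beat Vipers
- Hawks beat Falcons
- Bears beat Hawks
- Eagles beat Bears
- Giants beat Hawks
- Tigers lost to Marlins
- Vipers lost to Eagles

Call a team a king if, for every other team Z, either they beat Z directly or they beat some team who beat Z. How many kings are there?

Vipers cannot reach Giants, Marlins in two steps.
Hawks cannot reach Giants in two steps.
Cobras cannot reach Marlins in two steps.
Rockets reaches everyone (king).
Bears cannot reach Giants in two steps.
Eagles reaches everyone (king).
Falcons cannot reach Vipers, Hawks, Rockets, Giants, Marlins in two steps.
Giants reaches everyone (king).
Marlins reaches everyone (king).
Tigers cannot reach Marlins in two steps.
Kings: Rockets, Eagles, Giants, Marlins — 4.

4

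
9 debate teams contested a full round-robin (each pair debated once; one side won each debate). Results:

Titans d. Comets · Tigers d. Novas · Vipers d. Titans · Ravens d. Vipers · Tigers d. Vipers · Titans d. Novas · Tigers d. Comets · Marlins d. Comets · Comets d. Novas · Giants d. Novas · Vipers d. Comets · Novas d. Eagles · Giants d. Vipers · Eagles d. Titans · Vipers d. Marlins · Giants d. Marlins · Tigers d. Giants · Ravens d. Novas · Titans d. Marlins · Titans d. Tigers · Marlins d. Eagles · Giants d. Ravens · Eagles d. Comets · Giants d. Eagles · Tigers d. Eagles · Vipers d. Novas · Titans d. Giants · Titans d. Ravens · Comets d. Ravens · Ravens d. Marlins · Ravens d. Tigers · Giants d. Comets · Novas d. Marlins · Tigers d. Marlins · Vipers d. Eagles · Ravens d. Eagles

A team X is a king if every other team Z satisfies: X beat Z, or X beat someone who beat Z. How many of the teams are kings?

5

Comets cannot reach Titans, Giants in two steps.
Titans reaches everyone (king).
Vipers reaches everyone (king).
Eagles cannot reach Vipers in two steps.
Giants reaches everyone (king).
Marlins cannot reach Vipers, Giants, Tigers in two steps.
Ravens reaches everyone (king).
Tigers reaches everyone (king).
Novas cannot reach Vipers, Giants, Ravens, Tigers in two steps.
Kings: Titans, Vipers, Giants, Ravens, Tigers — 5.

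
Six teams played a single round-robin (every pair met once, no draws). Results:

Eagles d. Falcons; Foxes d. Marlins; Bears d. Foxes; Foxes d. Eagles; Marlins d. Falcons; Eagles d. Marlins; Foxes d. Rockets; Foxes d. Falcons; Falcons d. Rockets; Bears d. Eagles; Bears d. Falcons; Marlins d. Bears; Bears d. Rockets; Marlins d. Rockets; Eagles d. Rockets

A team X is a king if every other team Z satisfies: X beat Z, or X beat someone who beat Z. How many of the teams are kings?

Rockets cannot reach Eagles, Foxes, Marlins, Falcons, Bears in two steps.
Eagles cannot reach Foxes in two steps.
Foxes reaches everyone (king).
Marlins reaches everyone (king).
Falcons cannot reach Eagles, Foxes, Marlins, Bears in two steps.
Bears reaches everyone (king).
Kings: Foxes, Marlins, Bears — 3.

3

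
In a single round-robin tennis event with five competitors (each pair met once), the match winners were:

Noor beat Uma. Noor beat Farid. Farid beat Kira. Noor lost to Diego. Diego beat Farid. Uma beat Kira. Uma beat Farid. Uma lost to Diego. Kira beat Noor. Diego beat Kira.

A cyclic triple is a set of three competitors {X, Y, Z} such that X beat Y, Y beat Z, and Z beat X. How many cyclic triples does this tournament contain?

Of the C(5,3) = 10 triples, the cyclic ones are: {Uma, Noor, Kira}; {Farid, Noor, Kira}.
That is 2.

2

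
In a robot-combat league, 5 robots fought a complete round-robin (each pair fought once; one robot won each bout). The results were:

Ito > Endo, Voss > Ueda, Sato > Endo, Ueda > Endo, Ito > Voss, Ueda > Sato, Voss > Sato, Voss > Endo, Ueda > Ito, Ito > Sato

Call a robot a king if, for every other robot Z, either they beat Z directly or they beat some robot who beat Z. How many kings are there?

Sato cannot reach Voss, Ito, Ueda in two steps.
Voss reaches everyone (king).
Endo cannot reach Sato, Voss, Ito, Ueda in two steps.
Ito reaches everyone (king).
Ueda reaches everyone (king).
Kings: Voss, Ito, Ueda — 3.

3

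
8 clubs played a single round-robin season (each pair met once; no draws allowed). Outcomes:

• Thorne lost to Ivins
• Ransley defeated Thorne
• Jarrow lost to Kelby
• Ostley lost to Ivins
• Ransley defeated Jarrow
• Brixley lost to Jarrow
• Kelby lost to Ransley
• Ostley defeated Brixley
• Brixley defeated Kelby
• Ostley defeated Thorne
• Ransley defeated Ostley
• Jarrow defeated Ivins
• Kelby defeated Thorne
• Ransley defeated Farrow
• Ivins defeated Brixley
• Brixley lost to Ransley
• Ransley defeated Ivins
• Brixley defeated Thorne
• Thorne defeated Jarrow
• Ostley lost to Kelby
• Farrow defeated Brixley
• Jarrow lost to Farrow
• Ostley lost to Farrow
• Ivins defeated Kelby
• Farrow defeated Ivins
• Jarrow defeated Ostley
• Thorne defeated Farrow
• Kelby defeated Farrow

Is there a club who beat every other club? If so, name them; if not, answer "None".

Ransley has 7 wins out of 7 opponents — a perfect record.

Ransley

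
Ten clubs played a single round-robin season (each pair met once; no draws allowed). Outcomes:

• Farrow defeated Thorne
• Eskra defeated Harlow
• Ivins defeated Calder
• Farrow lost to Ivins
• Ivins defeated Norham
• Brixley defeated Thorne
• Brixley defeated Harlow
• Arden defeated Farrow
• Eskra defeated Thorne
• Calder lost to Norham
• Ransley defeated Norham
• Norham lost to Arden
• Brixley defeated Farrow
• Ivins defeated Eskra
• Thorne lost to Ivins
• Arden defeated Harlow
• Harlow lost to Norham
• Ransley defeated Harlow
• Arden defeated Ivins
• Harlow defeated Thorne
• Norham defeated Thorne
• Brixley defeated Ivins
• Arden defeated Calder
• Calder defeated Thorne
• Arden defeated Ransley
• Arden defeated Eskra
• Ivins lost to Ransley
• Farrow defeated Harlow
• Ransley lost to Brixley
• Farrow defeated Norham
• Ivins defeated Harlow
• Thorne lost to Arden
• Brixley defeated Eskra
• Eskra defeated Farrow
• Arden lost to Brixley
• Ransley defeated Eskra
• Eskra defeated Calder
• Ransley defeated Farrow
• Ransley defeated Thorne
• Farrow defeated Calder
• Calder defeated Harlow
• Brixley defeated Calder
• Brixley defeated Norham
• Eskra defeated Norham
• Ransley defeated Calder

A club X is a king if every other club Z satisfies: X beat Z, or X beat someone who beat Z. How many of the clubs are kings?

Ransley cannot reach Arden, Brixley in two steps.
Calder cannot reach Ransley, Arden, Ivins, Brixley, Eskra, Farrow, Norham in two steps.
Thorne cannot reach Ransley, Calder, Arden, Ivins, Brixley, Eskra, Farrow, Harlow, Norham in two steps.
Arden cannot reach Brixley in two steps.
Ivins cannot reach Ransley, Arden, Brixley in two steps.
Brixley reaches everyone (king).
Eskra cannot reach Ransley, Arden, Ivins, Brixley in two steps.
Farrow cannot reach Ransley, Arden, Ivins, Brixley, Eskra in two steps.
Harlow cannot reach Ransley, Calder, Arden, Ivins, Brixley, Eskra, Farrow, Norham in two steps.
Norham cannot reach Ransley, Arden, Ivins, Brixley, Eskra, Farrow in two steps.
Kings: Brixley — 1.

1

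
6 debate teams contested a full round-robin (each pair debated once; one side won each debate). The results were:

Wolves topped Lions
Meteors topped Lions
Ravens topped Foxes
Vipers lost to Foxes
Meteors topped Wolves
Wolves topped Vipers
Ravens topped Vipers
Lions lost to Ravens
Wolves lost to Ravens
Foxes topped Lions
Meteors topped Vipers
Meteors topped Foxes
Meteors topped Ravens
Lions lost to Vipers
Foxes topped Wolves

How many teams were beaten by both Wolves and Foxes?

Wolves beat: Lions, Vipers.
Foxes beat: Lions, Wolves, Vipers.
Both beat: Lions, Vipers — 2.

2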